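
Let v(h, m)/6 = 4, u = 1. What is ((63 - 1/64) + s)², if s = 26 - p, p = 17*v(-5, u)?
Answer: 416853889/4096 ≈ 1.0177e+5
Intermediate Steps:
v(h, m) = 24 (v(h, m) = 6*4 = 24)
p = 408 (p = 17*24 = 408)
s = -382 (s = 26 - 1*408 = 26 - 408 = -382)
((63 - 1/64) + s)² = ((63 - 1/64) - 382)² = (4031/64 - 382)² = (-20417/64)² = 416853889/4096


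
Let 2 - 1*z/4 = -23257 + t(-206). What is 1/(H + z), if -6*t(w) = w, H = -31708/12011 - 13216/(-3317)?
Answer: 119521461/11103545050772 ≈ 1.0764e-5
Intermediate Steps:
H = 53561940/39840487 (H = -31708*1/12011 - 13216*(-1/3317) = -31708/12011 + 13216/3317 = 53561940/39840487 ≈ 1.3444)
t(w) = -w/6
z = 278696/3 (z = 8 - 4*(-23257 - 1/6*(-206)) = 8 - 4*(-23257 + 103/3) = 8 - 4*(-69668/3) = 8 + 278672/3 = 278696/3 ≈ 92899.)
1/(H + z) = 1/(53561940/39840487 + 278696/3) = 1/(11103545050772/119521461) = 119521461/11103545050772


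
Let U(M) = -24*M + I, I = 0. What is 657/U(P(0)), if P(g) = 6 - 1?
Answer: -219/40 ≈ -5.4750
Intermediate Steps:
P(g) = 5
U(M) = -24*M (U(M) = -24*M + 0 = -24*M)
657/U(P(0)) = 657/((-24*5)) = 657/(-120) = 657*(-1/120) = -219/40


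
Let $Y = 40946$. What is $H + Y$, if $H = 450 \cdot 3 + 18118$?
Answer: $60414$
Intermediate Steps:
$H = 19468$ ($H = 1350 + 18118 = 19468$)
$H + Y = 19468 + 40946 = 60414$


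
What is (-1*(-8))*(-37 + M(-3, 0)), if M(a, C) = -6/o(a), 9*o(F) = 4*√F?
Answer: -296 + 36*I*√3 ≈ -296.0 + 62.354*I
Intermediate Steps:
o(F) = 4*√F/9 (o(F) = (4*√F)/9 = 4*√F/9)
M(a, C) = -27/(2*√a) (M(a, C) = -6*9/(4*√a) = -27/(2*√a))
(-1*(-8))*(-37 + M(-3, 0)) = (-1*(-8))*(-37 - (-9)*I*√3/2) = 8*(-37 - (-9)*I*√3/2) = 8*(-37 + 9*I*√3/2) = -296 + 36*I*√3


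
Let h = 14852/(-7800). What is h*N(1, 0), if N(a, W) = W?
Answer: 0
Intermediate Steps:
h = -3713/1950 (h = 14852*(-1/7800) = -3713/1950 ≈ -1.9041)
h*N(1, 0) = -3713/1950*0 = 0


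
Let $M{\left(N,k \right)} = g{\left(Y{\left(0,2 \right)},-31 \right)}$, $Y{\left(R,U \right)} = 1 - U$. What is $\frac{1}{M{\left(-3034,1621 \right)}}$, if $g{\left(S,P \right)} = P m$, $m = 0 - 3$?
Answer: $\frac{1}{93} \approx 0.010753$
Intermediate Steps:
$m = -3$ ($m = 0 - 3 = -3$)
$g{\left(S,P \right)} = - 3 P$ ($g{\left(S,P \right)} = P \left(-3\right) = - 3 P$)
$M{\left(N,k \right)} = 93$ ($M{\left(N,k \right)} = \left(-3\right) \left(-31\right) = 93$)
$\frac{1}{M{\left(-3034,1621 \right)}} = \frac{1}{93}$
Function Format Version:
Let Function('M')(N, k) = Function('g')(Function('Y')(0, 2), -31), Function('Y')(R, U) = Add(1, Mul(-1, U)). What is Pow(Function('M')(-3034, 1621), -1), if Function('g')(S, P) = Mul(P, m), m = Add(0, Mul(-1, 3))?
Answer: Rational(1, 93) ≈ 0.010753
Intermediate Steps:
m = -3 (m = Add(0, -3) = -3)
Function('g')(S, P) = Mul(-3, P) (Function('g')(S, P) = Mul(P, -3) = Mul(-3, P))
Function('M')(N, k) = 93 (Function('M')(N, k) = Mul(-3, -31) = 93)
Pow(Function('M')(-3034, 1621), -1) = Pow(93, -1) = Rational(1, 93)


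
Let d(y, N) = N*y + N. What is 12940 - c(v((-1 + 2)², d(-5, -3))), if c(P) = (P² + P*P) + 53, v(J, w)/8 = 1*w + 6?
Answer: -28585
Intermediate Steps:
d(y, N) = N + N*y
v(J, w) = 48 + 8*w (v(J, w) = 8*(1*w + 6) = 8*(w + 6) = 8*(6 + w) = 48 + 8*w)
c(P) = 53 + 2*P² (c(P) = (P² + P²) + 53 = 2*P² + 53 = 53 + 2*P²)
12940 - c(v((-1 + 2)², d(-5, -3))) = 12940 - (53 + 2*(48 + 8*(-3*(1 - 5)))²) = 12940 - (53 + 2*(48 + 8*(-3*(-4)))²) = 12940 - (53 + 2*(48 + 8*12)²) = 12940 - (53 + 2*(48 + 96)²) = 12940 - (53 + 2*144²) = 12940 - (53 + 2*20736) = 12940 - (53 + 41472) = 12940 - 1*41525 = 12940 - 41525 = -28585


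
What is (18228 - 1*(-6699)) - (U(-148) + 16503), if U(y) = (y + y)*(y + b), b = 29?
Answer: -26800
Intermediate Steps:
U(y) = 2*y*(29 + y) (U(y) = (y + y)*(y + 29) = (2*y)*(29 + y) = 2*y*(29 + y))
(18228 - 1*(-6699)) - (U(-148) + 16503) = (18228 - 1*(-6699)) - (2*(-148)*(29 - 148) + 16503) = (18228 + 6699) - (2*(-148)*(-119) + 16503) = 24927 - (35224 + 16503) = 24927 - 1*51727 = 24927 - 51727 = -26800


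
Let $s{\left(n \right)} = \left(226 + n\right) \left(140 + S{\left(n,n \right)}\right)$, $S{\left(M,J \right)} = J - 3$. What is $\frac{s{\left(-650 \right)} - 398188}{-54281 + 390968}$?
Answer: $- \frac{180676}{336687} \approx -0.53663$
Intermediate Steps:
$S{\left(M,J \right)} = -3 + J$
$s{\left(n \right)} = \left(137 + n\right) \left(226 + n\right)$ ($s{\left(n \right)} = \left(226 + n\right) \left(140 + \left(-3 + n\right)\right) = \left(226 + n\right) \left(137 + n\right) = \left(137 + n\right) \left(226 + n\right)$)
$\frac{s{\left(-650 \right)} - 398188}{-54281 + 390968} = \frac{\left(30962 + \left(-650\right)^{2} + 363 \left(-650\right)\right) - 398188}{-54281 + 390968} = \frac{\left(30962 + 422500 - 235950\right) - 398188}{336687} = \left(217512 - 398188\right) \frac{1}{336687} = \left(-180676\right) \frac{1}{336687} = - \frac{180676}{336687}$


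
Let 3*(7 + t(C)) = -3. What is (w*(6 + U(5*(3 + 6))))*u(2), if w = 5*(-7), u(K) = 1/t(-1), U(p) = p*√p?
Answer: 105/4 + 4725*√5/8 ≈ 1346.9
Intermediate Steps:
t(C) = -8 (t(C) = -7 + (⅓)*(-3) = -7 - 1 = -8)
U(p) = p^(3/2)
u(K) = -⅛ (u(K) = 1/(-8) = -⅛)
w = -35
(w*(6 + U(5*(3 + 6))))*u(2) = -35*(6 + (5*(3 + 6))^(3/2))*(-⅛) = -35*(6 + (5*9)^(3/2))*(-⅛) = -35*(6 + 45^(3/2))*(-⅛) = -35*(6 + 135*√5)*(-⅛) = (-210 - 4725*√5)*(-⅛) = 105/4 + 4725*√5/8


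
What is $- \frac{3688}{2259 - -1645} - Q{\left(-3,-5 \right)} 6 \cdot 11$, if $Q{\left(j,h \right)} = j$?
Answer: $\frac{96163}{488} \approx 197.06$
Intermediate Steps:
$- \frac{3688}{2259 - -1645} - Q{\left(-3,-5 \right)} 6 \cdot 11 = - \frac{3688}{2259 - -1645} - \left(-3\right) 6 \cdot 11 = - \frac{3688}{2259 + 1645} - \left(-18\right) 11 = - \frac{3688}{3904} - -198 = \left(-3688\right) \frac{1}{3904} + 198 = - \frac{461}{488} + 198 = \frac{96163}{488}$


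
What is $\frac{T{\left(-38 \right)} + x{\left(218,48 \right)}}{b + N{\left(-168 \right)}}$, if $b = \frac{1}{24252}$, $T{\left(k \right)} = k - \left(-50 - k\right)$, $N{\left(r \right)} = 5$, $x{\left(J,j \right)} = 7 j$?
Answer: $\frac{7518120}{121261} \approx 62.0$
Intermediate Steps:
$T{\left(k \right)} = 50 + 2 k$ ($T{\left(k \right)} = k + \left(50 + k\right) = 50 + 2 k$)
$b = \frac{1}{24252} \approx 4.1234 \cdot 10^{-5}$
$\frac{T{\left(-38 \right)} + x{\left(218,48 \right)}}{b + N{\left(-168 \right)}} = \frac{\left(50 + 2 \left(-38\right)\right) + 7 \cdot 48}{\frac{1}{24252} + 5} = \frac{\left(50 - 76\right) + 336}{\frac{121261}{24252}} = \left(-26 + 336\right) \frac{24252}{121261} = 310 \cdot \frac{24252}{121261} = \frac{7518120}{121261}$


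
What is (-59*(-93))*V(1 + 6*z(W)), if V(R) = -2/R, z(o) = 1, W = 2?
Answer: -10974/7 ≈ -1567.7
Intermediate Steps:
(-59*(-93))*V(1 + 6*z(W)) = (-59*(-93))*(-2/(1 + 6*1)) = 5487*(-2/(1 + 6)) = 5487*(-2/7) = -10974/7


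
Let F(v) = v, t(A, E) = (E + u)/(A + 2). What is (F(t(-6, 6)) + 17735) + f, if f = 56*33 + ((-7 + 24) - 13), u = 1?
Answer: 78341/4 ≈ 19585.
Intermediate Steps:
t(A, E) = (1 + E)/(2 + A) (t(A, E) = (E + 1)/(A + 2) = (1 + E)/(2 + A))
f = 1852 (f = 1848 + (17 - 13) = 1848 + 4 = 1852)
(F(t(-6, 6)) + 17735) + f = ((1 + 6)/(2 - 6) + 17735) + 1852 = (7/(-4) + 17735) + 1852 = (-1/4*7 + 17735) + 1852 = (-7/4 + 17735) + 1852 = 70933/4 + 1852 = 78341/4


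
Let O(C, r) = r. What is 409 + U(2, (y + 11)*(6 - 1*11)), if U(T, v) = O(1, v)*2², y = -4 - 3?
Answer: 329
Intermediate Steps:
y = -7
U(T, v) = 4*v (U(T, v) = v*2² = v*4 = 4*v)
409 + U(2, (y + 11)*(6 - 1*11)) = 409 + 4*((-7 + 11)*(6 - 1*11)) = 409 + 4*(4*(6 - 11)) = 409 + 4*(4*(-5)) = 409 + 4*(-20) = 409 - 80 = 329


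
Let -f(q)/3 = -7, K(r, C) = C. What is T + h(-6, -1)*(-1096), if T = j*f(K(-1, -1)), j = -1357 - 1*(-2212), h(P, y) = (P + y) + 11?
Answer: 13571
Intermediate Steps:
f(q) = 21 (f(q) = -3*(-7) = 21)
h(P, y) = 11 + P + y
j = 855 (j = -1357 + 2212 = 855)
T = 17955 (T = 855*21 = 17955)
T + h(-6, -1)*(-1096) = 17955 + (11 - 6 - 1)*(-1096) = 17955 + 4*(-1096) = 17955 - 4384 = 13571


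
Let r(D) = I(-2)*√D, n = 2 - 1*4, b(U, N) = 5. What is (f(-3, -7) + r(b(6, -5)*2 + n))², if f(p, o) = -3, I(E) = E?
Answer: 41 + 24*√2 ≈ 74.941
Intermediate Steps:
n = -2 (n = 2 - 4 = -2)
r(D) = -2*√D
(f(-3, -7) + r(b(6, -5)*2 + n))² = (-3 - 2*√(5*2 - 2))² = (-3 - 2*√(10 - 2))² = (-3 - 4*√2)²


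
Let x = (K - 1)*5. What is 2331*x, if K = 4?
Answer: 34965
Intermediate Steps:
x = 15 (x = (4 - 1)*5 = 3*5 = 15)
2331*x = 2331*15 = 34965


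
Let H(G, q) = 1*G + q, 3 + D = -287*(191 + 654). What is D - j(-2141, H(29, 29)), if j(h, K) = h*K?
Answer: -118340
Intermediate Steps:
D = -242518 (D = -3 - 287*(191 + 654) = -3 - 287*845 = -3 - 242515 = -242518)
H(G, q) = G + q
j(h, K) = K*h
D - j(-2141, H(29, 29)) = -242518 - (29 + 29)*(-2141) = -242518 - 58*(-2141) = -242518 - 1*(-124178) = -242518 + 124178 = -118340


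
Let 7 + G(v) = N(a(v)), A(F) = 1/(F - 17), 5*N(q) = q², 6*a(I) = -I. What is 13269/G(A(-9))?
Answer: -1614571920/851759 ≈ -1895.6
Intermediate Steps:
a(I) = -I/6 (a(I) = (-I)/6 = -I/6)
N(q) = q²/5
A(F) = 1/(-17 + F)
G(v) = -7 + v²/180 (G(v) = -7 + (-v/6)²/5 = -7 + (v²/36)/5 = -7 + v²/180)
13269/G(A(-9)) = 13269/(-7 + (1/(-17 - 9))²/180) = 13269/(-7 + (1/(-26))²/180) = 13269/(-7 + (-1/26)²/180) = 13269/(-7 + (1/180)*(1/676)) = 13269/(-7 + 1/121680) = 13269/(-851759/121680) = 13269*(-121680/851759) = -1614571920/851759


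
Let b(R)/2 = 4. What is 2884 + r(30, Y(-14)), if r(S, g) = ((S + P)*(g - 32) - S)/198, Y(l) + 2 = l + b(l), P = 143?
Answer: 282041/99 ≈ 2848.9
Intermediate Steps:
b(R) = 8 (b(R) = 2*4 = 8)
Y(l) = 6 + l (Y(l) = -2 + (l + 8) = -2 + (8 + l) = 6 + l)
r(S, g) = -S/198 + (-32 + g)*(143 + S)/198 (r(S, g) = ((S + 143)*(g - 32) - S)/198 = ((143 + S)*(-32 + g) - S)*(1/198) = ((-32 + g)*(143 + S) - S)*(1/198) = (-S + (-32 + g)*(143 + S))*(1/198) = -S/198 + (-32 + g)*(143 + S)/198)
2884 + r(30, Y(-14)) = 2884 + (-208/9 - ⅙*30 + 13*(6 - 14)/18 + (1/198)*30*(6 - 14)) = 2884 + (-208/9 - 5 + (13/18)*(-8) + (1/198)*30*(-8)) = 2884 + (-208/9 - 5 - 52/9 - 40/33) = 2884 - 3475/99 = 282041/99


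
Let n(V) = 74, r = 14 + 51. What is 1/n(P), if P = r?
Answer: 1/74 ≈ 0.013514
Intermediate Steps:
r = 65
P = 65
1/n(P) = 1/74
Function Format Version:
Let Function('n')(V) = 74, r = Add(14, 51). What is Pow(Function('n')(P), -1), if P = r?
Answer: Rational(1, 74) ≈ 0.013514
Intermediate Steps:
r = 65
P = 65
Pow(Function('n')(P), -1) = Pow(74, -1) = Rational(1, 74)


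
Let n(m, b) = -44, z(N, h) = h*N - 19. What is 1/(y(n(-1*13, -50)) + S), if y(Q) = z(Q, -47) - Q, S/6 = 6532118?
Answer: 1/39194801 ≈ 2.5514e-8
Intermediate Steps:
S = 39192708 (S = 6*6532118 = 39192708)
z(N, h) = -19 + N*h (z(N, h) = N*h - 19 = -19 + N*h)
y(Q) = -19 - 48*Q (y(Q) = (-19 + Q*(-47)) - Q = (-19 - 47*Q) - Q = -19 - 48*Q)
1/(y(n(-1*13, -50)) + S) = 1/((-19 - 48*(-44)) + 39192708) = 1/((-19 + 2112) + 39192708) = 1/(2093 + 39192708) = 1/39194801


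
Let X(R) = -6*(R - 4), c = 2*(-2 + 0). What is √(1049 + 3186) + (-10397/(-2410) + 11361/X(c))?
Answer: 4646511/19280 + 11*√35 ≈ 306.08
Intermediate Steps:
c = -4 (c = 2*(-2) = -4)
X(R) = 24 - 6*R (X(R) = -6*(-4 + R) = 24 - 6*R)
√(1049 + 3186) + (-10397/(-2410) + 11361/X(c)) = √(1049 + 3186) + (-10397/(-2410) + 11361/(24 - 6*(-4))) = √4235 + (-10397*(-1/2410) + 11361/(24 + 24)) = 11*√35 + (10397/2410 + 11361/48) = 11*√35 + (10397/2410 + 11361*(1/48)) = 11*√35 + (10397/2410 + 3787/16) = 11*√35 + 4646511/19280 = 4646511/19280 + 11*√35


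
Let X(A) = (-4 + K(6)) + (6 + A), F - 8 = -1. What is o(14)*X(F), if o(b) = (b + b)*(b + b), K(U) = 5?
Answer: 10976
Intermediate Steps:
F = 7 (F = 8 - 1 = 7)
o(b) = 4*b² (o(b) = (2*b)*(2*b) = 4*b²)
X(A) = 7 + A (X(A) = (-4 + 5) + (6 + A) = 1 + (6 + A) = 7 + A)
o(14)*X(F) = (4*14²)*(7 + 7) = (4*196)*14 = 784*14 = 10976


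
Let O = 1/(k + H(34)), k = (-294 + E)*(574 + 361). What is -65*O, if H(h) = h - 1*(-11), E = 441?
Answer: -13/27498 ≈ -0.00047276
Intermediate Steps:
k = 137445 (k = (-294 + 441)*(574 + 361) = 147*935 = 137445)
H(h) = 11 + h (H(h) = h + 11 = 11 + h)
O = 1/137490 (O = 1/(137445 + (11 + 34)) = 1/(137445 + 45) = 1/137490 ≈ 7.2733e-6)
-65*O = -65*1/137490 = -13/27498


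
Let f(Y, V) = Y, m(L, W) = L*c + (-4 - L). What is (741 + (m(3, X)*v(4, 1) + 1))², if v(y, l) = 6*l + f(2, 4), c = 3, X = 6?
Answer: 574564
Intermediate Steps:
m(L, W) = -4 + 2*L (m(L, W) = L*3 + (-4 - L) = 3*L + (-4 - L) = -4 + 2*L)
v(y, l) = 2 + 6*l (v(y, l) = 6*l + 2 = 2 + 6*l)
(741 + (m(3, X)*v(4, 1) + 1))² = (741 + ((-4 + 2*3)*(2 + 6*1) + 1))² = (741 + ((-4 + 6)*(2 + 6) + 1))² = (741 + (2*8 + 1))² = (741 + (16 + 1))² = (741 + 17)² = 758² = 574564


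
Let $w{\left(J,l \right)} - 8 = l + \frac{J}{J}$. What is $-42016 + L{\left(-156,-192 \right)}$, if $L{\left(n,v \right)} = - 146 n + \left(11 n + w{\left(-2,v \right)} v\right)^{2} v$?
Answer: $-214444128040$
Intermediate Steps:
$w{\left(J,l \right)} = 9 + l$ ($w{\left(J,l \right)} = 8 + \left(l + \frac{J}{J}\right) = 8 + \left(l + 1\right) = 8 + \left(1 + l\right) = 9 + l$)
$L{\left(n,v \right)} = - 146 n + v \left(11 n + v \left(9 + v\right)\right)^{2}$ ($L{\left(n,v \right)} = - 146 n + \left(11 n + \left(9 + v\right) v\right)^{2} v = - 146 n + \left(11 n + v \left(9 + v\right)\right)^{2} v = - 146 n + v \left(11 n + v \left(9 + v\right)\right)^{2}$)
$-42016 + L{\left(-156,-192 \right)} = -42016 - \left(-22776 + 192 \left(11 \left(-156\right) - 192 \left(9 - 192\right)\right)^{2}\right) = -42016 + \left(22776 - 192 \left(-1716 - -35136\right)^{2}\right) = -42016 + \left(22776 - 192 \left(-1716 + 35136\right)^{2}\right) = -42016 + \left(22776 - 192 \cdot 33420^{2}\right) = -42016 + \left(22776 - 214444108800\right) = -42016 - 214444086024 = -214444128040$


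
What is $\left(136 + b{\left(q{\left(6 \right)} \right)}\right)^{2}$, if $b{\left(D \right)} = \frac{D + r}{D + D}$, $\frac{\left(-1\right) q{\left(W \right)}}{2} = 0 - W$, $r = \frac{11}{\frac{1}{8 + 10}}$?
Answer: $\frac{335241}{16} \approx 20953.0$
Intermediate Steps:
$r = 198$ ($r = \frac{11}{\frac{1}{18}} = 11 \frac{1}{\frac{1}{18}} = 11 \cdot 18 = 198$)
$q{\left(W \right)} = 2 W$ ($q{\left(W \right)} = - 2 \left(0 - W\right) = - 2 \left(- W\right) = 2 W$)
$b{\left(D \right)} = \frac{198 + D}{2 D}$ ($b{\left(D \right)} = \frac{D + 198}{D + D} = \frac{198 + D}{2 D}$)
$\left(136 + b{\left(q{\left(6 \right)} \right)}\right)^{2} = \left(136 + \frac{198 + 2 \cdot 6}{2 \cdot 2 \cdot 6}\right)^{2} = \left(136 + \frac{198 + 12}{2 \cdot 12}\right)^{2} = \left(136 + \frac{1}{2} \cdot \frac{1}{12} \cdot 210\right)^{2} = \left(136 + \frac{35}{4}\right)^{2} = \left(\frac{579}{4}\right)^{2} = \frac{335241}{16}$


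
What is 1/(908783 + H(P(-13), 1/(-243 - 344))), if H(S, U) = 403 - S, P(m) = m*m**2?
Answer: 1/911383 ≈ 1.0972e-6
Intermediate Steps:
P(m) = m**3
1/(908783 + H(P(-13), 1/(-243 - 344))) = 1/(908783 + (403 - 1*(-13)**3)) = 1/(908783 + (403 - 1*(-2197))) = 1/(908783 + (403 + 2197)) = 1/(908783 + 2600) = 1/911383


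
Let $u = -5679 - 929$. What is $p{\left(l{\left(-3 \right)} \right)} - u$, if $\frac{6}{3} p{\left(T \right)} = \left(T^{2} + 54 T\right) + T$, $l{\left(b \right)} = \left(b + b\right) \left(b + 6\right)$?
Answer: $6275$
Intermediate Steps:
$u = -6608$ ($u = -5679 - 929 = -6608$)
$l{\left(b \right)} = 2 b \left(6 + b\right)$
$p{\left(T \right)} = \frac{T^{2}}{2} + \frac{55 T}{2}$ ($p{\left(T \right)} = \frac{\left(T^{2} + 54 T\right) + T}{2} = \frac{T^{2} + 55 T}{2} = \frac{T^{2}}{2} + \frac{55 T}{2}$)
$p{\left(l{\left(-3 \right)} \right)} - u = \frac{2 \left(-3\right) \left(6 - 3\right) \left(55 + 2 \left(-3\right) \left(6 - 3\right)\right)}{2} - -6608 = \frac{2 \left(-3\right) 3 \left(55 + 2 \left(-3\right) 3\right)}{2} + 6608 = \frac{1}{2} \left(-18\right) \left(55 - 18\right) + 6608 = \frac{1}{2} \left(-18\right) 37 + 6608 = -333 + 6608 = 6275$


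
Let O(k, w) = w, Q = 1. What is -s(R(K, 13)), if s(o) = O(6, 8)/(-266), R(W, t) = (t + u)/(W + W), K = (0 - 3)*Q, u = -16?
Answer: 4/133 ≈ 0.030075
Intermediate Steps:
K = -3 (K = (0 - 3)*1 = -3*1 = -3)
R(W, t) = (-16 + t)/(2*W) (R(W, t) = (t - 16)/(W + W) = (-16 + t)/((2*W)) = (-16 + t)*(1/(2*W)) = (-16 + t)/(2*W))
s(o) = -4/133 (s(o) = 8/(-266) = 8*(-1/266) = -4/133)
-s(R(K, 13)) = -1*(-4/133) = 4/133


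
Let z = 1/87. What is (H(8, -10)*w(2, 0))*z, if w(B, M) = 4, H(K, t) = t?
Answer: -40/87 ≈ -0.45977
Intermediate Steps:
z = 1/87 ≈ 0.011494
(H(8, -10)*w(2, 0))*z = -10*4*(1/87) = -40*1/87 = -40/87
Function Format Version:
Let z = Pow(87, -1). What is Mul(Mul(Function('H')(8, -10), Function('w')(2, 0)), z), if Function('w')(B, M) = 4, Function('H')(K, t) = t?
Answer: Rational(-40, 87) ≈ -0.45977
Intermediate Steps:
z = Rational(1, 87) ≈ 0.011494
Mul(Mul(Function('H')(8, -10), Function('w')(2, 0)), z) = Mul(Mul(-10, 4), Rational(1, 87)) = Mul(-40, Rational(1, 87)) = Rational(-40, 87)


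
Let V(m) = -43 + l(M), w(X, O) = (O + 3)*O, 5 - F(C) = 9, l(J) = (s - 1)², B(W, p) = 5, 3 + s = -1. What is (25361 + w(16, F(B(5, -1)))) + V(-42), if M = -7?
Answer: 25347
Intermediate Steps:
s = -4 (s = -3 - 1 = -4)
l(J) = 25 (l(J) = (-4 - 1)² = (-5)² = 25)
F(C) = -4 (F(C) = 5 - 1*9 = 5 - 9 = -4)
w(X, O) = O*(3 + O) (w(X, O) = (3 + O)*O = O*(3 + O))
V(m) = -18 (V(m) = -43 + 25 = -18)
(25361 + w(16, F(B(5, -1)))) + V(-42) = (25361 - 4*(3 - 4)) - 18 = (25361 - 4*(-1)) - 18 = (25361 + 4) - 18 = 25365 - 18 = 25347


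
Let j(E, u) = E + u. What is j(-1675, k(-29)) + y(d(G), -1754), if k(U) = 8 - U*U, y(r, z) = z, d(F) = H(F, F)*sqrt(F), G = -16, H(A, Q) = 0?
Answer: -4262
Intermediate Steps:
d(F) = 0 (d(F) = 0*sqrt(F) = 0)
k(U) = 8 - U**2
j(-1675, k(-29)) + y(d(G), -1754) = (-1675 + (8 - 1*(-29)**2)) - 1754 = (-1675 + (8 - 1*841)) - 1754 = (-1675 + (8 - 841)) - 1754 = (-1675 - 833) - 1754 = -2508 - 1754 = -4262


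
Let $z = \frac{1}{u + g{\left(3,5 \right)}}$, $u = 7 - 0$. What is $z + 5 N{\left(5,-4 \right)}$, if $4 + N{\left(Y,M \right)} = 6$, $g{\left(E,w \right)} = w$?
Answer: $\frac{121}{12} \approx 10.083$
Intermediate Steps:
$u = 7$ ($u = 7 + 0 = 7$)
$N{\left(Y,M \right)} = 2$ ($N{\left(Y,M \right)} = -4 + 6 = 2$)
$z = \frac{1}{12}$ ($z = \frac{1}{7 + 5} = \frac{1}{12} \approx 0.083333$)
$z + 5 N{\left(5,-4 \right)} = \frac{1}{12} + 5 \cdot 2 = \frac{1}{12} + 10 = \frac{121}{12}$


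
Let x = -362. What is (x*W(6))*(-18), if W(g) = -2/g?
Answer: -2172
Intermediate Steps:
(x*W(6))*(-18) = -(-724)/6*(-18) = -362*(-⅓)*(-18) = (362/3)*(-18) = -2172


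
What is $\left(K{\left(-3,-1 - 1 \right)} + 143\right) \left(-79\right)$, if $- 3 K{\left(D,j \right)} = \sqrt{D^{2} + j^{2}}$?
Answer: $-11297 + \frac{79 \sqrt{13}}{3} \approx -11202.0$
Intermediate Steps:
$K{\left(D,j \right)} = - \frac{\sqrt{D^{2} + j^{2}}}{3}$
$\left(K{\left(-3,-1 - 1 \right)} + 143\right) \left(-79\right) = \left(- \frac{\sqrt{\left(-3\right)^{2} + \left(-1 - 1\right)^{2}}}{3} + 143\right) \left(-79\right) = \left(- \frac{\sqrt{9 + \left(-2\right)^{2}}}{3} + 143\right) \left(-79\right) = \left(- \frac{\sqrt{9 + 4}}{3} + 143\right) \left(-79\right) = \left(- \frac{\sqrt{13}}{3} + 143\right) \left(-79\right) = \left(143 - \frac{\sqrt{13}}{3}\right) \left(-79\right) = -11297 + \frac{79 \sqrt{13}}{3}$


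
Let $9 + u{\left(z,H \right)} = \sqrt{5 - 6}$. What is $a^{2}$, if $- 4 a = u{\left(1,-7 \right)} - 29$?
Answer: $\frac{\left(38 - i\right)^{2}}{16} \approx 90.188 - 4.75 i$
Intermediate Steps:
$u{\left(z,H \right)} = -9 + i$ ($u{\left(z,H \right)} = -9 + \sqrt{5 - 6} = -9 + \sqrt{-1} = -9 + i$)
$a = \frac{19}{2} - \frac{i}{4}$ ($a = - \frac{\left(-9 + i\right) - 29}{4} = - \frac{-38 + i}{4} = \frac{19}{2} - \frac{i}{4} \approx 9.5 - 0.25 i$)
$a^{2} = \left(\frac{19}{2} - \frac{i}{4}\right)^{2}$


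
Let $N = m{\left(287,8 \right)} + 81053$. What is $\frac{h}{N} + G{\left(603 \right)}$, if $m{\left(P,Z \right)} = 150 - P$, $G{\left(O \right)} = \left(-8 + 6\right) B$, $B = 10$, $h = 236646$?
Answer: $- \frac{230279}{13486} \approx -17.075$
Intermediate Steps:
$G{\left(O \right)} = -20$ ($G{\left(O \right)} = \left(-8 + 6\right) 10 = \left(-2\right) 10 = -20$)
$N = 80916$ ($N = \left(150 - 287\right) + 81053 = -137 + 81053 = 80916$)
$\frac{h}{N} + G{\left(603 \right)} = \frac{236646}{80916} - 20 = 236646 \cdot \frac{1}{80916} - 20 = \frac{39441}{13486} - 20 = - \frac{230279}{13486}$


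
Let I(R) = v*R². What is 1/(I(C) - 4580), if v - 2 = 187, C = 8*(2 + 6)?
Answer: 1/769564 ≈ 1.2994e-6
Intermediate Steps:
C = 64 (C = 8*8 = 64)
v = 189 (v = 2 + 187 = 189)
I(R) = 189*R²
1/(I(C) - 4580) = 1/(189*64² - 4580) = 1/(189*4096 - 4580) = 1/(774144 - 4580) = 1/769564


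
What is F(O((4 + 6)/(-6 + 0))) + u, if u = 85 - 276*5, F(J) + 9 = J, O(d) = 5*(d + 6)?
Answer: -3847/3 ≈ -1282.3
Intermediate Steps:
O(d) = 30 + 5*d (O(d) = 5*(6 + d) = 30 + 5*d)
F(J) = -9 + J
u = -1295 (u = 85 - 69*20 = 85 - 1380 = -1295)
F(O((4 + 6)/(-6 + 0))) + u = (-9 + (30 + 5*((4 + 6)/(-6 + 0)))) - 1295 = (-9 + (30 + 5*(10/(-6)))) - 1295 = (-9 + (30 + 5*(10*(-1/6)))) - 1295 = (-9 + (30 + 5*(-5/3))) - 1295 = (-9 + (30 - 25/3)) - 1295 = (-9 + 65/3) - 1295 = 38/3 - 1295 = -3847/3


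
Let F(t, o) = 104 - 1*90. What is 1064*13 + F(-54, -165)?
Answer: 13846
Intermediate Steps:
F(t, o) = 14 (F(t, o) = 104 - 90 = 14)
1064*13 + F(-54, -165) = 1064*13 + 14 = 13832 + 14 = 13846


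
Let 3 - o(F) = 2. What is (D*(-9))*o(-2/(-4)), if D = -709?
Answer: 6381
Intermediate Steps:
o(F) = 1 (o(F) = 3 - 1*2 = 3 - 2 = 1)
(D*(-9))*o(-2/(-4)) = -709*(-9)*1 = 6381*1 = 6381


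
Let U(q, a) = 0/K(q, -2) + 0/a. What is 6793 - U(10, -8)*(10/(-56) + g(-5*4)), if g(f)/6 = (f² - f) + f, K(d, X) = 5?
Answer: 6793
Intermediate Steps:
U(q, a) = 0 (U(q, a) = 0/5 + 0/a = 0*(⅕) + 0 = 0 + 0 = 0)
g(f) = 6*f² (g(f) = 6*((f² - f) + f) = 6*f²)
6793 - U(10, -8)*(10/(-56) + g(-5*4)) = 6793 - 0*(10/(-56) + 6*(-5*4)²) = 6793 - 0*(10*(-1/56) + 6*(-20)²) = 6793 - 0*(-5/28 + 6*400) = 6793 - 0*(-5/28 + 2400) = 6793 - 0*67195/28 = 6793 - 1*0 = 6793 + 0 = 6793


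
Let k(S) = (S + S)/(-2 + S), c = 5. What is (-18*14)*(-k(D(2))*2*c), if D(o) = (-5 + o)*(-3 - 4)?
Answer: 105840/19 ≈ 5570.5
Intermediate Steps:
D(o) = 35 - 7*o (D(o) = (-5 + o)*(-7) = 35 - 7*o)
k(S) = 2*S/(-2 + S) (k(S) = (2*S)/(-2 + S) = 2*S/(-2 + S))
(-18*14)*(-k(D(2))*2*c) = (-18*14)*(-(2*(35 - 7*2)/(-2 + (35 - 7*2)))*2*5) = -(-252)*((2*(35 - 14)/(-2 + (35 - 14)))*2)*5 = -(-252)*((2*21/(-2 + 21))*2)*5 = -(-252)*((2*21/19)*2)*5 = -(-252)*((2*21*(1/19))*2)*5 = -(-252)*((42/19)*2)*5 = -(-252)*(84/19)*5 = -(-252)*420/19 = -252*(-420/19) = 105840/19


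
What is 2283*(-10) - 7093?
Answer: -29923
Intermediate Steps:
2283*(-10) - 7093 = -22830 - 7093 = -29923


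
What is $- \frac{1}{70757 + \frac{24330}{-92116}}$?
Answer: $- \frac{46058}{3258913741} \approx -1.4133 \cdot 10^{-5}$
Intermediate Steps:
$- \frac{1}{70757 + \frac{24330}{-92116}} = - \frac{1}{70757 + 24330 \left(- \frac{1}{92116}\right)} = - \frac{1}{70757 - \frac{12165}{46058}} = - \frac{1}{\frac{3258913741}{46058}} = \left(-1\right) \frac{46058}{3258913741} = - \frac{46058}{3258913741}$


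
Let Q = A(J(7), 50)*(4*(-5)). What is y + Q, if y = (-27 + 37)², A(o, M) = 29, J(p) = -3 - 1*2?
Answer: -480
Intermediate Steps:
J(p) = -5 (J(p) = -3 - 2 = -5)
Q = -580 (Q = 29*(4*(-5)) = 29*(-20) = -580)
y = 100 (y = 10² = 100)
y + Q = 100 - 580 = -480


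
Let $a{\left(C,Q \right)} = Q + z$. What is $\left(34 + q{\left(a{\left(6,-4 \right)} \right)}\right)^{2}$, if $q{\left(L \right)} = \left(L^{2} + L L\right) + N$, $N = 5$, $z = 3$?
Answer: $1681$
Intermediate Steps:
$a{\left(C,Q \right)} = 3 + Q$ ($a{\left(C,Q \right)} = Q + 3 = 3 + Q$)
$q{\left(L \right)} = 5 + 2 L^{2}$ ($q{\left(L \right)} = \left(L^{2} + L L\right) + 5 = \left(L^{2} + L^{2}\right) + 5 = 2 L^{2} + 5 = 5 + 2 L^{2}$)
$\left(34 + q{\left(a{\left(6,-4 \right)} \right)}\right)^{2} = \left(34 + \left(5 + 2 \left(3 - 4\right)^{2}\right)\right)^{2} = \left(34 + \left(5 + 2 \left(-1\right)^{2}\right)\right)^{2} = \left(34 + \left(5 + 2 \cdot 1\right)\right)^{2} = \left(34 + \left(5 + 2\right)\right)^{2} = \left(34 + 7\right)^{2} = 41^{2} = 1681$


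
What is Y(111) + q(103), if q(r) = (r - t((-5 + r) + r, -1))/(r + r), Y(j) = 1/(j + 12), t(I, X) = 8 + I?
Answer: -6416/12669 ≈ -0.50643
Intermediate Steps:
Y(j) = 1/(12 + j)
q(r) = (-3 - r)/(2*r) (q(r) = (r - (8 + ((-5 + r) + r)))/(r + r) = (r - (8 + (-5 + 2*r)))/((2*r)) = (r - (3 + 2*r))*(1/(2*r)) = (r + (-3 - 2*r))*(1/(2*r)) = (-3 - r)*(1/(2*r)) = (-3 - r)/(2*r))
Y(111) + q(103) = 1/(12 + 111) + (1/2)*(-3 - 1*103)/103 = 1/123 + (1/2)*(1/103)*(-3 - 103) = 1/123 + (1/2)*(1/103)*(-106) = 1/123 - 53/103 = -6416/12669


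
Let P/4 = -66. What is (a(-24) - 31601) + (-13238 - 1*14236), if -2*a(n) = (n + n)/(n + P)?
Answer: -708901/12 ≈ -59075.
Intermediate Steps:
P = -264 (P = 4*(-66) = -264)
a(n) = -n/(-264 + n) (a(n) = -(n + n)/(2*(n - 264)) = -2*n/(2*(-264 + n)) = -n/(-264 + n))
(a(-24) - 31601) + (-13238 - 1*14236) = (-1*(-24)/(-264 - 24) - 31601) + (-13238 - 1*14236) = (-1*(-24)/(-288) - 31601) + (-13238 - 14236) = (-1*(-24)*(-1/288) - 31601) - 27474 = (-1/12 - 31601) - 27474 = -379213/12 - 27474 = -708901/12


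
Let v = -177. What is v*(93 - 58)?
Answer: -6195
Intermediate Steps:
v*(93 - 58) = -177*(93 - 58) = -177*35 = -6195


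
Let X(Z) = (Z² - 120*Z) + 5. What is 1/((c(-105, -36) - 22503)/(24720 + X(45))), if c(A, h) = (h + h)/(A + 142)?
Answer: -789950/832683 ≈ -0.94868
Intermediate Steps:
c(A, h) = 2*h/(142 + A) (c(A, h) = (2*h)/(142 + A) = 2*h/(142 + A))
X(Z) = 5 + Z² - 120*Z
1/((c(-105, -36) - 22503)/(24720 + X(45))) = 1/((2*(-36)/(142 - 105) - 22503)/(24720 + (5 + 45² - 120*45))) = 1/((2*(-36)/37 - 22503)/(24720 + (5 + 2025 - 5400))) = 1/((2*(-36)*(1/37) - 22503)/(24720 - 3370)) = 1/((-72/37 - 22503)/21350) = 1/(-832683/37*1/21350) = 1/(-832683/789950) = -789950/832683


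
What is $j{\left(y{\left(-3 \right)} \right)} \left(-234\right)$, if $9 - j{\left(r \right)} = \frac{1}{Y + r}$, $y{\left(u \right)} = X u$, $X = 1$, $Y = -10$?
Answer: $-2124$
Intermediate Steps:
$y{\left(u \right)} = u$ ($y{\left(u \right)} = 1 u = u$)
$j{\left(r \right)} = 9 - \frac{1}{-10 + r}$
$j{\left(y{\left(-3 \right)} \right)} \left(-234\right) = \frac{-91 + 9 \left(-3\right)}{-10 - 3} \left(-234\right) = \frac{-91 - 27}{-13} \left(-234\right) = \left(- \frac{1}{13}\right) \left(-118\right) \left(-234\right) = \frac{118}{13} \left(-234\right) = -2124$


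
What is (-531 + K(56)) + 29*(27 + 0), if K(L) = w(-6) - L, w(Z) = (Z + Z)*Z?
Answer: 268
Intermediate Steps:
w(Z) = 2*Z² (w(Z) = (2*Z)*Z = 2*Z²)
K(L) = 72 - L (K(L) = 2*(-6)² - L = 2*36 - L = 72 - L)
(-531 + K(56)) + 29*(27 + 0) = (-531 + (72 - 1*56)) + 29*(27 + 0) = (-531 + (72 - 56)) + 29*27 = (-531 + 16) + 783 = -515 + 783 = 268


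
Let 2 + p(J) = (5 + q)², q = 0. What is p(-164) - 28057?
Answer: -28034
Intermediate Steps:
p(J) = 23 (p(J) = -2 + (5 + 0)² = -2 + 5² = -2 + 25 = 23)
p(-164) - 28057 = 23 - 28057 = -28034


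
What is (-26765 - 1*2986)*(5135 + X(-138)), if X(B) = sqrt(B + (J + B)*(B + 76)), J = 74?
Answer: -152771385 - 29751*sqrt(3830) ≈ -1.5461e+8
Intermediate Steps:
X(B) = sqrt(B + (74 + B)*(76 + B)) (X(B) = sqrt(B + (74 + B)*(B + 76)) = sqrt(B + (74 + B)*(76 + B)))
(-26765 - 1*2986)*(5135 + X(-138)) = (-26765 - 1*2986)*(5135 + sqrt(5624 + (-138)**2 + 151*(-138))) = (-26765 - 2986)*(5135 + sqrt(5624 + 19044 - 20838)) = -29751*(5135 + sqrt(3830)) = -152771385 - 29751*sqrt(3830)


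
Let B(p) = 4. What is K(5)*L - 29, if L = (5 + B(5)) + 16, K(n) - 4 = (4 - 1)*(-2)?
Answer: -79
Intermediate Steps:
K(n) = -2 (K(n) = 4 + (4 - 1)*(-2) = 4 + 3*(-2) = 4 - 6 = -2)
L = 25 (L = (5 + 4) + 16 = 9 + 16 = 25)
K(5)*L - 29 = -2*25 - 29 = -50 - 29 = -79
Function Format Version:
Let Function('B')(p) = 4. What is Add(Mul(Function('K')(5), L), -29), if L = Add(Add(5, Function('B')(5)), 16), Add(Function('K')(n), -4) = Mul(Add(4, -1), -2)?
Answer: -79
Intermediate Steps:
Function('K')(n) = -2 (Function('K')(n) = Add(4, Mul(Add(4, -1), -2)) = Add(4, Mul(3, -2)) = Add(4, -6) = -2)
L = 25 (L = Add(Add(5, 4), 16) = Add(9, 16) = 25)
Add(Mul(Function('K')(5), L), -29) = Add(Mul(-2, 25), -29) = Add(-50, -29) = -79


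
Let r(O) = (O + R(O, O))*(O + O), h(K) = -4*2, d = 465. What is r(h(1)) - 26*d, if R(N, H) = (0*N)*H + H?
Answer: -11834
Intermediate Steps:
h(K) = -8
R(N, H) = H (R(N, H) = 0*H + H = 0 + H = H)
r(O) = 4*O² (r(O) = (O + O)*(O + O) = (2*O)*(2*O) = 4*O²)
r(h(1)) - 26*d = 4*(-8)² - 26*465 = 4*64 - 12090 = 256 - 12090 = -11834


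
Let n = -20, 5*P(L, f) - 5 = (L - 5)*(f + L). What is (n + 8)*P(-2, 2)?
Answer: -12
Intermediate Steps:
P(L, f) = 1 + (-5 + L)*(L + f)/5 (P(L, f) = 1 + ((L - 5)*(f + L))/5 = 1 + ((-5 + L)*(L + f))/5 = 1 + (-5 + L)*(L + f)/5)
(n + 8)*P(-2, 2) = (-20 + 8)*(1 - 1*(-2) - 1*2 + (⅕)*(-2)² + (⅕)*(-2)*2) = -12*(1 + 2 - 2 + (⅕)*4 - ⅘) = -12*(1 + 2 - 2 + ⅘ - ⅘) = -12*1 = -12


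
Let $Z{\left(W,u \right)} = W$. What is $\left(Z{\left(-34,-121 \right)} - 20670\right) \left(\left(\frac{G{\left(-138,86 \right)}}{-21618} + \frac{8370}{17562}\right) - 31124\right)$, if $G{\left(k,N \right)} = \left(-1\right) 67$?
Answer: $\frac{20386900876021040}{31637943} \approx 6.4438 \cdot 10^{8}$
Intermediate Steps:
$G{\left(k,N \right)} = -67$
$\left(Z{\left(-34,-121 \right)} - 20670\right) \left(\left(\frac{G{\left(-138,86 \right)}}{-21618} + \frac{8370}{17562}\right) - 31124\right) = \left(-34 - 20670\right) \left(\left(- \frac{67}{-21618} + \frac{8370}{17562}\right) - 31124\right) = - 20704 \left(\left(\left(-67\right) \left(- \frac{1}{21618}\right) + 8370 \cdot \frac{1}{17562}\right) - 31124\right) = - 20704 \left(\left(\frac{67}{21618} + \frac{1395}{2927}\right) - 31124\right) = - 20704 \left(\frac{30353219}{63275886} - 31124\right) = \left(-20704\right) \left(- \frac{1969368322645}{63275886}\right) = \frac{20386900876021040}{31637943}$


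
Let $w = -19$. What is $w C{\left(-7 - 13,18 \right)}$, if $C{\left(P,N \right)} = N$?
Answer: $-342$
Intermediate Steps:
$w C{\left(-7 - 13,18 \right)} = \left(-19\right) 18 = -342$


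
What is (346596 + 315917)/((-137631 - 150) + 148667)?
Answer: 662513/10886 ≈ 60.859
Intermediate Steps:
(346596 + 315917)/((-137631 - 150) + 148667) = 662513/(-137781 + 148667) = 662513/10886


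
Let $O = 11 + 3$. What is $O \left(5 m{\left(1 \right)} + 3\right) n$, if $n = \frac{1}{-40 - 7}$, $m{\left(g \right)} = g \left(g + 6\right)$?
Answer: $- \frac{532}{47} \approx -11.319$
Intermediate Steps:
$m{\left(g \right)} = g \left(6 + g\right)$
$O = 14$
$n = - \frac{1}{47}$ ($n = \frac{1}{-47} = - \frac{1}{47} \approx -0.021277$)
$O \left(5 m{\left(1 \right)} + 3\right) n = 14 \left(5 \cdot 1 \left(6 + 1\right) + 3\right) \left(- \frac{1}{47}\right) = 14 \left(5 \cdot 1 \cdot 7 + 3\right) \left(- \frac{1}{47}\right) = 14 \left(5 \cdot 7 + 3\right) \left(- \frac{1}{47}\right) = 14 \left(35 + 3\right) \left(- \frac{1}{47}\right) = 14 \cdot 38 \left(- \frac{1}{47}\right) = 532 \left(- \frac{1}{47}\right) = - \frac{532}{47}$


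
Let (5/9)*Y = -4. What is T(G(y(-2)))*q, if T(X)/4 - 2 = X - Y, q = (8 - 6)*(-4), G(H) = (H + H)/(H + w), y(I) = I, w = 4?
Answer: -1152/5 ≈ -230.40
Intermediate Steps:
Y = -36/5 (Y = (9/5)*(-4) = -36/5 ≈ -7.2000)
G(H) = 2*H/(4 + H) (G(H) = (H + H)/(H + 4) = (2*H)/(4 + H) = 2*H/(4 + H))
q = -8 (q = 2*(-4) = -8)
T(X) = 184/5 + 4*X (T(X) = 8 + 4*(X - 1*(-36/5)) = 8 + 4*(X + 36/5) = 8 + 4*(36/5 + X) = 8 + (144/5 + 4*X) = 184/5 + 4*X)
T(G(y(-2)))*q = (184/5 + 4*(2*(-2)/(4 - 2)))*(-8) = (184/5 + 4*(2*(-2)/2))*(-8) = (184/5 + 4*(2*(-2)*(1/2)))*(-8) = (184/5 + 4*(-2))*(-8) = (184/5 - 8)*(-8) = (144/5)*(-8) = -1152/5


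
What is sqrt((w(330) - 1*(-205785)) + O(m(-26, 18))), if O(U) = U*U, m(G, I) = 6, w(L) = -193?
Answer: 2*sqrt(51407) ≈ 453.46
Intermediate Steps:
O(U) = U**2
sqrt((w(330) - 1*(-205785)) + O(m(-26, 18))) = sqrt((-193 - 1*(-205785)) + 6**2) = sqrt((-193 + 205785) + 36) = sqrt(205592 + 36) = sqrt(205628) = 2*sqrt(51407)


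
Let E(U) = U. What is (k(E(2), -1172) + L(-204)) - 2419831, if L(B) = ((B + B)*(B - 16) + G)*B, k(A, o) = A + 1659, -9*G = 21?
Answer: -20728734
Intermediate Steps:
G = -7/3 (G = -⅑*21 = -7/3 ≈ -2.3333)
k(A, o) = 1659 + A
L(B) = B*(-7/3 + 2*B*(-16 + B)) (L(B) = ((B + B)*(B - 16) - 7/3)*B = ((2*B)*(-16 + B) - 7/3)*B = (2*B*(-16 + B) - 7/3)*B = (-7/3 + 2*B*(-16 + B))*B = B*(-7/3 + 2*B*(-16 + B)))
(k(E(2), -1172) + L(-204)) - 2419831 = ((1659 + 2) + (⅓)*(-204)*(-7 - 96*(-204) + 6*(-204)²)) - 2419831 = (1661 + (⅓)*(-204)*(-7 + 19584 + 6*41616)) - 2419831 = (1661 + (⅓)*(-204)*(-7 + 19584 + 249696)) - 2419831 = (1661 + (⅓)*(-204)*269273) - 2419831 = (1661 - 18310564) - 2419831 = -18308903 - 2419831 = -20728734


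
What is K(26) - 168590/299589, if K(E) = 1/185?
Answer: -834853/1497945 ≈ -0.55733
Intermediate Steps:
K(E) = 1/185
K(26) - 168590/299589 = 1/185 - 168590/299589 = -834853/1497945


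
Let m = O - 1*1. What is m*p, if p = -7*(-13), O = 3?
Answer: 182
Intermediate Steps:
m = 2 (m = 3 - 1*1 = 3 - 1 = 2)
p = 91
m*p = 2*91 = 182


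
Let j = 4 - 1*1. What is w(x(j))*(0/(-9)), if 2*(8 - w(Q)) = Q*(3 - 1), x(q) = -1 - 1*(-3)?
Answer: 0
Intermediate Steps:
j = 3 (j = 4 - 1 = 3)
x(q) = 2 (x(q) = -1 + 3 = 2)
w(Q) = 8 - Q (w(Q) = 8 - Q*(3 - 1)/2 = 8 - Q*2/2 = 8 - Q)
w(x(j))*(0/(-9)) = (8 - 1*2)*(0/(-9)) = (8 - 2)*(0*(-⅑)) = 6*0 = 0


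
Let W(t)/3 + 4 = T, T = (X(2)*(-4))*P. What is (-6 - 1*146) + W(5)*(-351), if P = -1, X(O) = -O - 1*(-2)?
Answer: 4060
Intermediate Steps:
X(O) = 2 - O (X(O) = -O + 2 = 2 - O)
T = 0 (T = ((2 - 1*2)*(-4))*(-1) = ((2 - 2)*(-4))*(-1) = (0*(-4))*(-1) = 0*(-1) = 0)
W(t) = -12 (W(t) = -12 + 3*0 = -12 + 0 = -12)
(-6 - 1*146) + W(5)*(-351) = (-6 - 1*146) - 12*(-351) = (-6 - 146) + 4212 = -152 + 4212 = 4060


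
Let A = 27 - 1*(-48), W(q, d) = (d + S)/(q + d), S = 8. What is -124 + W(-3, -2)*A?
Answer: -214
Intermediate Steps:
W(q, d) = (8 + d)/(d + q) (W(q, d) = (d + 8)/(q + d) = (8 + d)/(d + q))
A = 75 (A = 27 + 48 = 75)
-124 + W(-3, -2)*A = -124 + ((8 - 2)/(-2 - 3))*75 = -124 + (6/(-5))*75 = -124 - ⅕*6*75 = -124 - 6/5*75 = -124 - 90 = -214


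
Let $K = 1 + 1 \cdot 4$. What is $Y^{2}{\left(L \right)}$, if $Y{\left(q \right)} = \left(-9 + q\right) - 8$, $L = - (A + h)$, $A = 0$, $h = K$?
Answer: $484$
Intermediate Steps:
$K = 5$ ($K = 1 + 4 = 5$)
$h = 5$
$L = -5$ ($L = - (0 + 5) = \left(-1\right) 5 = -5$)
$Y{\left(q \right)} = -17 + q$
$Y^{2}{\left(L \right)} = \left(-17 - 5\right)^{2} = \left(-22\right)^{2} = 484$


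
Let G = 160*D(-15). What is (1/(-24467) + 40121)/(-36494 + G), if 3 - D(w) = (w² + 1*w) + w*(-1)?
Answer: -490820253/880983269 ≈ -0.55713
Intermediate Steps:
D(w) = 3 - w² (D(w) = 3 - ((w² + 1*w) + w*(-1)) = 3 - ((w² + w) - w) = 3 - ((w + w²) - w) = 3 - w²)
G = -35520 (G = 160*(3 - 1*(-15)²) = 160*(3 - 1*225) = 160*(3 - 225) = 160*(-222) = -35520)
(1/(-24467) + 40121)/(-36494 + G) = (1/(-24467) + 40121)/(-36494 - 35520) = (-1/24467 + 40121)/(-72014) = (981640506/24467)*(-1/72014) = -490820253/880983269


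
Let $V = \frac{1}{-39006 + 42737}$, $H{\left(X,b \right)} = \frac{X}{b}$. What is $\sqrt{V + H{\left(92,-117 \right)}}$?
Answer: $\frac{i \sqrt{98479745}}{11193} \approx 0.8866 i$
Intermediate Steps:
$V = \frac{1}{3731} \approx 0.00026802$
$\sqrt{V + H{\left(92,-117 \right)}} = \sqrt{\frac{1}{3731} + \frac{92}{-117}} = \sqrt{\frac{1}{3731} + 92 \left(- \frac{1}{117}\right)} = \sqrt{\frac{1}{3731} - \frac{92}{117}} = \sqrt{- \frac{26395}{33579}} = \frac{i \sqrt{98479745}}{11193}$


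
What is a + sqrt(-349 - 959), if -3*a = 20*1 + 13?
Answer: -11 + 2*I*sqrt(327) ≈ -11.0 + 36.166*I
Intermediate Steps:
a = -11 (a = -(20*1 + 13)/3 = -(20 + 13)/3 = -1/3*33 = -11)
a + sqrt(-349 - 959) = -11 + sqrt(-349 - 959) = -11 + sqrt(-1308) = -11 + 2*I*sqrt(327)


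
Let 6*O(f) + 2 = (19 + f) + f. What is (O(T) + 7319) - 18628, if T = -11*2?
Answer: -22627/2 ≈ -11314.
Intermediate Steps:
T = -22 (T = -11*2 = -22)
O(f) = 17/6 + f/3 (O(f) = -⅓ + ((19 + f) + f)/6 = -⅓ + (19 + 2*f)/6 = -⅓ + (19/6 + f/3) = 17/6 + f/3)
(O(T) + 7319) - 18628 = ((17/6 + (⅓)*(-22)) + 7319) - 18628 = ((17/6 - 22/3) + 7319) - 18628 = (-9/2 + 7319) - 18628 = 14629/2 - 18628 = -22627/2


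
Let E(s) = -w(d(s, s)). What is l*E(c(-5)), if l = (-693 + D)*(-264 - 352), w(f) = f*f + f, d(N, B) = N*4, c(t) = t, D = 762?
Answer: 16151520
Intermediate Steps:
d(N, B) = 4*N
w(f) = f + f² (w(f) = f² + f = f + f²)
l = -42504 (l = (-693 + 762)*(-264 - 352) = 69*(-616) = -42504)
E(s) = -4*s*(1 + 4*s)
l*E(c(-5)) = -(-170016)*(-5)*(1 + 4*(-5)) = -(-170016)*(-5)*(1 - 20) = -(-170016)*(-5)*(-19) = -42504*(-380) = 16151520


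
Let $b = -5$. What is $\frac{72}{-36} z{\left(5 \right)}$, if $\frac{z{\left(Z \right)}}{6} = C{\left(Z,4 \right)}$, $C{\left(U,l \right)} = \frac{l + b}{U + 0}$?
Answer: $\frac{12}{5} \approx 2.4$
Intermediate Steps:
$C{\left(U,l \right)} = \frac{-5 + l}{U}$ ($C{\left(U,l \right)} = \frac{l - 5}{U + 0} = \frac{-5 + l}{U}$)
$z{\left(Z \right)} = - \frac{6}{Z}$ ($z{\left(Z \right)} = 6 \frac{-5 + 4}{Z} = 6 \frac{1}{Z} \left(-1\right) = 6 \left(- \frac{1}{Z}\right) = - \frac{6}{Z}$)
$\frac{72}{-36} z{\left(5 \right)} = \frac{72}{-36} \left(- \frac{6}{5}\right) = 72 \left(- \frac{1}{36}\right) \left(\left(-6\right) \frac{1}{5}\right) = \left(-2\right) \left(- \frac{6}{5}\right) = \frac{12}{5}$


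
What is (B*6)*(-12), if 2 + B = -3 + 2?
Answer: 216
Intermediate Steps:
B = -3 (B = -2 + (-3 + 2) = -2 - 1 = -3)
(B*6)*(-12) = -3*6*(-12) = -18*(-12) = 216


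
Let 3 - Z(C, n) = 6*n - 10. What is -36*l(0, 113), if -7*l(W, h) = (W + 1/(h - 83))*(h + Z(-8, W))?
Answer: 108/5 ≈ 21.600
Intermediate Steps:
Z(C, n) = 13 - 6*n (Z(C, n) = 3 - (6*n - 10) = 3 - (-10 + 6*n) = 3 + (10 - 6*n) = 13 - 6*n)
l(W, h) = -(W + 1/(-83 + h))*(13 + h - 6*W)/7 (l(W, h) = -(W + 1/(h - 83))*(h + (13 - 6*W))/7 = -(W + 1/(-83 + h))*(13 + h - 6*W)/7)
-36*l(0, 113) = -36*(-13 - 1*113 - 498*0**2 + 1085*0 - 1*0*113**2 + 6*113*0**2 + 70*0*113)/(7*(-83 + 113)) = -36*(-13 - 113 - 498*0 + 0 - 1*0*12769 + 6*113*0 + 0)/(7*30) = -36*(-13 - 113 + 0 + 0 + 0 + 0 + 0)/(7*30) = -36*(-126)/(7*30) = -36*(-3/5) = 108/5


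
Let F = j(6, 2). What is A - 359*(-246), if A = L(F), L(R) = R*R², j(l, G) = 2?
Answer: 88322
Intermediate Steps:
F = 2
L(R) = R³
A = 8 (A = 2³ = 8)
A - 359*(-246) = 8 - 359*(-246) = 8 + 88314 = 88322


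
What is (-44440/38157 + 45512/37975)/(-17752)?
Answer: -874864/459336827775 ≈ -1.9046e-6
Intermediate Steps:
(-44440/38157 + 45512/37975)/(-17752) = (-44440*1/38157 + 45512*(1/37975))*(-1/17752) = (-44440/38157 + 45512/37975)*(-1/17752) = (6998912/207001725)*(-1/17752) = -874864/459336827775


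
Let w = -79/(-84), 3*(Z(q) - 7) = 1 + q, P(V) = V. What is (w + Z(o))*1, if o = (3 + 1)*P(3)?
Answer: 1031/84 ≈ 12.274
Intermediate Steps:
o = 12 (o = (3 + 1)*3 = 4*3 = 12)
Z(q) = 22/3 + q/3 (Z(q) = 7 + (1 + q)/3 = 7 + (⅓ + q/3) = 22/3 + q/3)
w = 79/84 (w = -79*(-1/84) = 79/84 ≈ 0.94048)
(w + Z(o))*1 = (79/84 + (22/3 + (⅓)*12))*1 = (79/84 + (22/3 + 4))*1 = (79/84 + 34/3)*1 = (1031/84)*1 = 1031/84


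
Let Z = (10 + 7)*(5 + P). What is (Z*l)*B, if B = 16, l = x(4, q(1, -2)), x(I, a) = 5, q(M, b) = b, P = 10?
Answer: 20400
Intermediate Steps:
Z = 255 (Z = (10 + 7)*(5 + 10) = 17*15 = 255)
l = 5
(Z*l)*B = (255*5)*16 = 1275*16 = 20400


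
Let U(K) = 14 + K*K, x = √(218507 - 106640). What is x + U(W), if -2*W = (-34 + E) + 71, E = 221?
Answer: 16655 + 7*√2283 ≈ 16989.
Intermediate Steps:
W = -129 (W = -((-34 + 221) + 71)/2 = -(187 + 71)/2 = -½*258 = -129)
x = 7*√2283 (x = √111867 = 7*√2283 ≈ 334.47)
U(K) = 14 + K²
x + U(W) = 7*√2283 + (14 + (-129)²) = 7*√2283 + (14 + 16641) = 7*√2283 + 16655 = 16655 + 7*√2283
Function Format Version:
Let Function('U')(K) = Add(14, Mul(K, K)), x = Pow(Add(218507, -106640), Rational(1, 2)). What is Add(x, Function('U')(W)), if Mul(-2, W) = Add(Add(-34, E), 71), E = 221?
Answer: Add(16655, Mul(7, Pow(2283, Rational(1, 2)))) ≈ 16989.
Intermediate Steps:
W = -129 (W = Mul(Rational(-1, 2), Add(Add(-34, 221), 71)) = Mul(Rational(-1, 2), Add(187, 71)) = Mul(Rational(-1, 2), 258) = -129)
x = Mul(7, Pow(2283, Rational(1, 2))) (x = Pow(111867, Rational(1, 2)) = Mul(7, Pow(2283, Rational(1, 2))) ≈ 334.47)
Function('U')(K) = Add(14, Pow(K, 2))
Add(x, Function('U')(W)) = Add(Mul(7, Pow(2283, Rational(1, 2))), Add(14, Pow(-129, 2))) = Add(Mul(7, Pow(2283, Rational(1, 2))), Add(14, 16641)) = Add(Mul(7, Pow(2283, Rational(1, 2))), 16655) = Add(16655, Mul(7, Pow(2283, Rational(1, 2))))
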